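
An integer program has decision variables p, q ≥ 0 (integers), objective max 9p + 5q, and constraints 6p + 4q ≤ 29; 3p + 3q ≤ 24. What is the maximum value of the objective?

(p,q)=(4,1): 6·4+4·1=28≤29, 3·4+3·1=15≤24, objective 41.
(p,q)=(3,2): 6·3+4·2=26≤29, 3·3+3·2=15≤24, objective 37.
(p,q)=(4,0): 6·4+4·0=24≤29, 3·4+3·0=12≤24, objective 36.
(p,q)=(3,1): 6·3+4·1=22≤29, 3·3+3·1=12≤24, objective 32.
No feasible integer point exceeds 41.

41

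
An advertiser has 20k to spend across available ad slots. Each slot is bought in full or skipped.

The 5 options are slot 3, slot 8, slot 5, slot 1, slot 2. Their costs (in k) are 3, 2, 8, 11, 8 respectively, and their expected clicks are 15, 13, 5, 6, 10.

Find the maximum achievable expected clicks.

Treat it as a binary knapsack problem.
Allowing fractional choices, the relaxed optimum would be about 42.4, but ad slots are indivisible.
slot 3 + slot 8 + slot 1: cost 3 + 2 + 11 = 16 ≤ 20, expected clicks 15 + 13 + 6 = 34.
slot 3 + slot 8 + slot 2: cost 3 + 2 + 8 = 13 ≤ 20, expected clicks 15 + 13 + 10 = 38.
slot 3 + slot 8 + slot 5: cost 3 + 2 + 8 = 13 ≤ 20, expected clicks 15 + 13 + 5 = 33.
Best is slot 3, slot 8, and slot 2 with total expected clicks 38.

38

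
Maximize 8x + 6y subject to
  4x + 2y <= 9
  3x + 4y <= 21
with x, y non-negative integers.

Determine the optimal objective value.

24

Relaxing integrality, the LP optimum is 27.00 at (x,y) = (0, 4.5), which is not an integer point.
(x,y)=(0,4): 4·0+2·4=8≤9, 3·0+4·4=16≤21, objective 24.
(x,y)=(0,3): 4·0+2·3=6≤9, 3·0+4·3=12≤21, objective 18.
The best lattice point is (0,4), giving 24.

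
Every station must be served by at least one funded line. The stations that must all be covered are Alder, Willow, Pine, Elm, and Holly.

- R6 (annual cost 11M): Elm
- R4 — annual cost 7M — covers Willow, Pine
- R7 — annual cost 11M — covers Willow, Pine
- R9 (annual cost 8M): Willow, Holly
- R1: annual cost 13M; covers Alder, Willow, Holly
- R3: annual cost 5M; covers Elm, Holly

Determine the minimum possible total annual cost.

25

Choose R4, R1, and R3: together they cover Alder, Willow, Pine, Elm, Holly — every station.
Total annual cost: 7 + 13 + 5 = 25.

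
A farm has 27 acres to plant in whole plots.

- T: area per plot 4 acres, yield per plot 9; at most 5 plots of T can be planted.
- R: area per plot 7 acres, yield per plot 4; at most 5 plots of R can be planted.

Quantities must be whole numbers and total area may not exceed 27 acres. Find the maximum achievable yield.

49

5×T and 1×R: area 27 ≤ 27, yield 5·9 + 1·4 = 49.
5×T: area 20 ≤ 27, yield 5·9 = 45.
Best is 49.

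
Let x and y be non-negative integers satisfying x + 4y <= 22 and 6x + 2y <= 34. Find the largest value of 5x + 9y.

56

(x,y)=(4,4): 1·4+4·4=20≤22, 6·4+2·4=32≤34, objective 56.
(x,y)=(3,4): 1·3+4·4=19≤22, 6·3+2·4=26≤34, objective 51.
The best lattice point is (4,4), giving 56.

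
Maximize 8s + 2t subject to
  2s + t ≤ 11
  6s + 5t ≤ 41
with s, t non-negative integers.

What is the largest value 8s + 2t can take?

42

Relaxing integrality, the LP optimum is 44.00 at (s,t) = (5.5, 0), which is not an integer point.
(s,t)=(5,1): 2·5+1·1=11≤11, 6·5+5·1=35≤41, objective 42.
(s,t)=(5,0): 2·5+1·0=10≤11, 6·5+5·0=30≤41, objective 40.
(s,t)=(4,2): 2·4+1·2=10≤11, 6·4+5·2=34≤41, objective 36.
(s,t)=(4,1): 2·4+1·1=9≤11, 6·4+5·1=29≤41, objective 34.
No feasible integer point exceeds 42.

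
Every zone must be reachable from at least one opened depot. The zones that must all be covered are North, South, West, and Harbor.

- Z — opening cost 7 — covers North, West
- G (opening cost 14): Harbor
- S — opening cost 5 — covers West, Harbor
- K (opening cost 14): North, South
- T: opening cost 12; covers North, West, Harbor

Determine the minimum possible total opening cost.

19

This is an integer covering problem.
The greedy cost-per-new-zone heuristic would pick S, Z, and K for 26, but a cheaper cover exists.
Choose S and K: together they cover North, South, West, Harbor — every zone.
Total opening cost: 5 + 14 = 19.
No cover costs less than 19.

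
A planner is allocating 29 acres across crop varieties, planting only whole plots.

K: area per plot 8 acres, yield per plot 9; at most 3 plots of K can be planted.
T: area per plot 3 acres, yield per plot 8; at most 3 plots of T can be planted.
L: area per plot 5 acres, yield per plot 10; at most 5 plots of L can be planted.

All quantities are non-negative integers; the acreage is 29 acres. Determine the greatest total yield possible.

64

T has the best ratio (8/3); taking only T gives at most 3×8 = 24 (stopped by the supply cap of 3).
Mixing does better — 3×T and 4×L: area 29 ≤ 29, yield 3·8 + 4·10 = 64.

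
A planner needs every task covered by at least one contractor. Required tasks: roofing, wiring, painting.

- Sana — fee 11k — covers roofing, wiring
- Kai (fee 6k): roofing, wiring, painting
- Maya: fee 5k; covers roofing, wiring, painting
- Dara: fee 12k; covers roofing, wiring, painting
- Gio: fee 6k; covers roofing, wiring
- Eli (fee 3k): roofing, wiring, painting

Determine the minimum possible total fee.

This is an integer covering problem.
Eli alone covers roofing, wiring, painting — every task.
Total fee: 3.

3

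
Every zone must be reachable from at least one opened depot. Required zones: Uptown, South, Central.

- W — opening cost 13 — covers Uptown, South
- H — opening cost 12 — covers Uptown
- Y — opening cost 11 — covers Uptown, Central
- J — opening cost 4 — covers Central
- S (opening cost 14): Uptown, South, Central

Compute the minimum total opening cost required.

This is an integer covering problem.
S alone covers Uptown, South, Central — every zone.
Total opening cost: 14.

14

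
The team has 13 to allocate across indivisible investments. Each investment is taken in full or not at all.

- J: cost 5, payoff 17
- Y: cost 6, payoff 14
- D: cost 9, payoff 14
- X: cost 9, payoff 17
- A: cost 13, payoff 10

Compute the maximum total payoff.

31

Allowing fractional choices, the relaxed optimum would be about 34.8, but investments are indivisible.
J + Y: cost 5 + 6 = 11 ≤ 13, payoff 17 + 14 = 31.
J: cost 5 ≤ 13, payoff 17.
Best is J and Y with total payoff 31.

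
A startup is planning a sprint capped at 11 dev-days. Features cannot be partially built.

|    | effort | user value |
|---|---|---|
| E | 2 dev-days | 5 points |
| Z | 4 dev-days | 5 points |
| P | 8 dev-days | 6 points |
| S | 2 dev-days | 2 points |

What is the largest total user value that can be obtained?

12

Allowing fractional choices, the relaxed optimum would be about 14.2, but features are indivisible.
E + P: effort 2 + 8 = 10 ≤ 11, user value 5 + 6 = 11.
E + Z + S: effort 2 + 4 + 2 = 8 ≤ 11, user value 5 + 5 + 2 = 12.
Best is E, Z, and S with total user value 12.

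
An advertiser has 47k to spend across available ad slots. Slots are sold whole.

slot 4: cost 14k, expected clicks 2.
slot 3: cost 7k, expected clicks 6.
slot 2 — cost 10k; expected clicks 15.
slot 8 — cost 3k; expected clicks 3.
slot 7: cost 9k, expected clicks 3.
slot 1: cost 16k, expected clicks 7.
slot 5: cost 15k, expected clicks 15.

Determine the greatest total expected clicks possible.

42

slot 3 + slot 2 + slot 8 + slot 5: cost 7 + 10 + 3 + 15 = 35 ≤ 47, expected clicks 6 + 15 + 3 + 15 = 39.
slot 3 + slot 2 + slot 8 + slot 7 + slot 5: cost 7 + 10 + 3 + 9 + 15 = 44 ≤ 47, expected clicks 6 + 15 + 3 + 3 + 15 = 42.
slot 2 + slot 8 + slot 1 + slot 5: cost 10 + 3 + 16 + 15 = 44 ≤ 47, expected clicks 15 + 3 + 7 + 15 = 40.
Best is slot 3, slot 2, slot 8, slot 7, and slot 5 with total expected clicks 42.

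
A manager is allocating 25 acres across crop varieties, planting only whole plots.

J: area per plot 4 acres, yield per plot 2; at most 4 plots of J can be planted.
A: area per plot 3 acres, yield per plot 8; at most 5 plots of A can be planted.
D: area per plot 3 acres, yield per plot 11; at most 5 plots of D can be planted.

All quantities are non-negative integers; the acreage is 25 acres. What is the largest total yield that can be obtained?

79

This is a bounded integer knapsack.
Take 3×A and 5×D: area 24 ≤ 25, yield 3·8 + 5·11 = 79.
D has the best ratio (11/3) and is taken to its limit of 5; remaining capacity is filled optimally with the others.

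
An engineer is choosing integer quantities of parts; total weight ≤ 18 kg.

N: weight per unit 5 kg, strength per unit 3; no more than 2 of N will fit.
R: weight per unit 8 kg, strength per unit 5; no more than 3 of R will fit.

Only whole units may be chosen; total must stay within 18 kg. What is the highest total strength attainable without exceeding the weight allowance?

This is a bounded integer knapsack.
2×R: weight 16 ≤ 18, strength 2·5 = 10.
2×N and 1×R: weight 18 ≤ 18, strength 2·3 + 1·5 = 11.
Best is 11.

11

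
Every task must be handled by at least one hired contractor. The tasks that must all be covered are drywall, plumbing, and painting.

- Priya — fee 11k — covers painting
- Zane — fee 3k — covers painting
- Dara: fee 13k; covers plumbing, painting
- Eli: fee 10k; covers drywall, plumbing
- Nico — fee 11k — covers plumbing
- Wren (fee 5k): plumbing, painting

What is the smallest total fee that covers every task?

13

Choose Zane and Eli: together they cover drywall, plumbing, painting — every task.
Total fee: 3 + 10 = 13.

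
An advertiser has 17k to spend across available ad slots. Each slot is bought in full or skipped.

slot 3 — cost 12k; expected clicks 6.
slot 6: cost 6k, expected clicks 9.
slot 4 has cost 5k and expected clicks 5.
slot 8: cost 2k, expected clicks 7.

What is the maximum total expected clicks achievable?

Allowing fractional choices, the relaxed optimum would be about 23.0, but ad slots are indivisible.
slot 6 + slot 4 + slot 8: cost 6 + 5 + 2 = 13 ≤ 17, expected clicks 9 + 5 + 7 = 21.
slot 6 + slot 8: cost 6 + 2 = 8 ≤ 17, expected clicks 9 + 7 = 16.
slot 6 + slot 4: cost 6 + 5 = 11 ≤ 17, expected clicks 9 + 5 = 14.
Best is slot 6, slot 4, and slot 8 with total expected clicks 21.

21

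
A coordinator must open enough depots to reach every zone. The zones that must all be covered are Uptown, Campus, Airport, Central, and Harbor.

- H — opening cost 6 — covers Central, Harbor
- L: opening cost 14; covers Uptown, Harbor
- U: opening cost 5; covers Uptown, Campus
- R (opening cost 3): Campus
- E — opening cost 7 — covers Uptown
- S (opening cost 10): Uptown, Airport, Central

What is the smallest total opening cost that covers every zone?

19

Choose H, R, and S: together they cover Uptown, Campus, Airport, Central, Harbor — every zone.
Total opening cost: 6 + 3 + 10 = 19.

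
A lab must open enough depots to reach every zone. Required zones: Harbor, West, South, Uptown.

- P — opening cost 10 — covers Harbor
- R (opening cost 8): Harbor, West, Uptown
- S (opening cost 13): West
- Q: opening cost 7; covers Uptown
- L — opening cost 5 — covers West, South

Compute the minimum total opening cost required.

Choose R and L: together they cover Harbor, West, South, Uptown — every zone.
Total opening cost: 8 + 5 = 13.
No cover costs less than 13.

13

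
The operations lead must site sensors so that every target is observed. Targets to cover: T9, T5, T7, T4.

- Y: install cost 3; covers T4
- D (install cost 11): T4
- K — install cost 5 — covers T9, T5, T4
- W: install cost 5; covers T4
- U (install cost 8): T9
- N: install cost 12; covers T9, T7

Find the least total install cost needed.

17

Choose K and N: together they cover T9, T5, T7, T4 — every target.
Total install cost: 5 + 12 = 17.
No cover costs less than 17.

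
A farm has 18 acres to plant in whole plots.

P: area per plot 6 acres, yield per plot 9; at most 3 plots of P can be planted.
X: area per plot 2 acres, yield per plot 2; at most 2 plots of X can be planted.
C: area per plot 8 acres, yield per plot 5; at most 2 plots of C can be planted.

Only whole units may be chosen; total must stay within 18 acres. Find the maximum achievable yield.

27

2×P and 2×X: area 16 ≤ 18, yield 2·9 + 2·2 = 22.
3×P: area 18 ≤ 18, yield 3·9 = 27.
Best is 27.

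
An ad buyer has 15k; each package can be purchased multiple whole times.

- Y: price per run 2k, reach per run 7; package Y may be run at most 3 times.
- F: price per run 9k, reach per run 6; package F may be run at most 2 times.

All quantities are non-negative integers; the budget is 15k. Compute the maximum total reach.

This is a bounded integer knapsack.
Take 3×Y and 1×F: price 15 ≤ 15, reach 3·7 + 1·6 = 27.
Y has the best ratio (7/2) and is taken to its limit of 3; remaining capacity is filled optimally with the others.

27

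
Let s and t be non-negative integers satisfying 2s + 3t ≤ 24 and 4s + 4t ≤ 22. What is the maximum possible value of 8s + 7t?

40

The continuous relaxation peaks at (5.5, 0) with value 44.00; rounding to a feasible lattice point costs some objective.
(s,t)=(5,0) is feasible, giving 40.
(s,t)=(4,1) is feasible, giving 39.
(s,t)=(4,0) is feasible, giving 32.
The best lattice point is (5,0), giving 40.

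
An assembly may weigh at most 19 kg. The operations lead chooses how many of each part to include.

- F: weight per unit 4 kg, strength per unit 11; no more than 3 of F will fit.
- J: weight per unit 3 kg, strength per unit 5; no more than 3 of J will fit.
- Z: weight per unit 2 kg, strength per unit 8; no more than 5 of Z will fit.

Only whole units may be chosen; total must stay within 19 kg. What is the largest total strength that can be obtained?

This is a bounded integer knapsack.
Take 2×F and 5×Z: weight 18 ≤ 19, strength 2·11 + 5·8 = 62.
Z has the best ratio (8/2) and is taken to its limit of 5; remaining capacity is filled optimally with the others.

62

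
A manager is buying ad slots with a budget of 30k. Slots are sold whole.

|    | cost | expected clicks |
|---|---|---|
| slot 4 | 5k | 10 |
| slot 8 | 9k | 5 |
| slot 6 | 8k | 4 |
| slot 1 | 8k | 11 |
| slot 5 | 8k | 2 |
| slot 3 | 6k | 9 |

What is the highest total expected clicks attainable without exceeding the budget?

35

Allowing fractional choices, the relaxed optimum would be about 36.0, but ad slots are indivisible.
slot 4 + slot 1 + slot 5 + slot 3: cost 5 + 8 + 8 + 6 = 27 ≤ 30, expected clicks 10 + 11 + 2 + 9 = 32.
slot 4 + slot 8 + slot 1 + slot 3: cost 5 + 9 + 8 + 6 = 28 ≤ 30, expected clicks 10 + 5 + 11 + 9 = 35.
slot 4 + slot 6 + slot 1 + slot 3: cost 5 + 8 + 8 + 6 = 27 ≤ 30, expected clicks 10 + 4 + 11 + 9 = 34.
Best is slot 4, slot 8, slot 1, and slot 3 with total expected clicks 35.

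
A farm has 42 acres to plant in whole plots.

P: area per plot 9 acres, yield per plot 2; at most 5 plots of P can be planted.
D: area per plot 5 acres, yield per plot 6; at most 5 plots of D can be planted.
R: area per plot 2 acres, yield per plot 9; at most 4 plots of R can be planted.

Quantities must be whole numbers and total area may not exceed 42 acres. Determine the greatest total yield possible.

68

5×D and 4×R: area 33 ≤ 42, yield 5·6 + 4·9 = 66.
1×P, 5×D, and 4×R: area 42 ≤ 42, yield 1·2 + 5·6 + 4·9 = 68.
Best is 68.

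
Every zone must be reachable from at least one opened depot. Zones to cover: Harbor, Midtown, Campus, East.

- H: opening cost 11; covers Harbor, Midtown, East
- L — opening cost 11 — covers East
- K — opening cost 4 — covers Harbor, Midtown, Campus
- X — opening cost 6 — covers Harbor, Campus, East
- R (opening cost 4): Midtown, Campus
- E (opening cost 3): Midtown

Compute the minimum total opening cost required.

9

The greedy cost-per-new-zone heuristic would pick K and X for 10, but a cheaper cover exists.
Choose X and E: together they cover Harbor, Midtown, Campus, East — every zone.
Total opening cost: 6 + 3 = 9.
No cover costs less than 9.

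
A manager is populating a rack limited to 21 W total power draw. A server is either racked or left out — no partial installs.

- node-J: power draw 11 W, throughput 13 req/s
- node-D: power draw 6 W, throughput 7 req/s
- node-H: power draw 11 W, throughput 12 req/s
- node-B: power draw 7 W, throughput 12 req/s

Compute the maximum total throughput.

25

This is an integer program with binary decision variables.
Take node-J and node-B: power draw 11 + 7 = 18 ≤ 21, throughput 13 + 12 = 25.
No other feasible combination does better.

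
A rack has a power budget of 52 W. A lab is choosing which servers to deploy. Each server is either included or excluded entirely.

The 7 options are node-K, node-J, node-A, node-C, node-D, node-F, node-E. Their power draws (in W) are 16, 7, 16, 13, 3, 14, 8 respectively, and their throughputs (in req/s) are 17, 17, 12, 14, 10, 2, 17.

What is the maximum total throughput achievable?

75

Take node-K, node-J, node-C, node-D, and node-E: power draw 16 + 7 + 13 + 3 + 8 = 47 ≤ 52, throughput 17 + 17 + 14 + 10 + 17 = 75.
No other feasible combination does better.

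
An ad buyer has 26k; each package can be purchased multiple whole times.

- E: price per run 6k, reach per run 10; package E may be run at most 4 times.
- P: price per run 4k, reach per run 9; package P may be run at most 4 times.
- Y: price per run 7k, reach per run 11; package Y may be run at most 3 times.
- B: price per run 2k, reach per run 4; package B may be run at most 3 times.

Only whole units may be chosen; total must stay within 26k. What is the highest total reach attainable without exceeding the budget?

This is a bounded integer knapsack.
4×P, 1×Y, and 1×B: price 25 ≤ 26, reach 4·9 + 1·11 + 1·4 = 51.
1×E, 4×P, and 2×B: price 26 ≤ 26, reach 1·10 + 4·9 + 2·4 = 54.
Best is 54.

54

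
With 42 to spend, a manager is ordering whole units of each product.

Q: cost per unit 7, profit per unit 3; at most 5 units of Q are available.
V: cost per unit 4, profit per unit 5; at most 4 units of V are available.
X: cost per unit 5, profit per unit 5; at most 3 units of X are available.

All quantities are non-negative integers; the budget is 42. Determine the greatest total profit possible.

38

V has the best ratio (5/4); taking only V gives at most 4×5 = 20 (stopped by the supply cap of 4).
Mixing does better — 1×Q, 4×V, and 3×X: cost 38 ≤ 42, profit 1·3 + 4·5 + 3·5 = 38.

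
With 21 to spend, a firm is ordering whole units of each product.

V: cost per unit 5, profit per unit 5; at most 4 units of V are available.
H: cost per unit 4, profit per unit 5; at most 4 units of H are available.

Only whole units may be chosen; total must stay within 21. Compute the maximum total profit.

H has the best ratio (5/4); taking only H gives at most 4×5 = 20 (stopped by the supply cap of 4).
Mixing does better — 1×V and 4×H: cost 21 ≤ 21, profit 1·5 + 4·5 = 25.

25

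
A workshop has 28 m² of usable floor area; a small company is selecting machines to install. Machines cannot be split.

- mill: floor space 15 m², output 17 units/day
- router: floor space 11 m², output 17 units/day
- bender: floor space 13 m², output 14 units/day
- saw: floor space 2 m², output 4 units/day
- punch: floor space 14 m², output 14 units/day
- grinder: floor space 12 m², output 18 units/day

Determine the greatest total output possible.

Allowing fractional choices, the relaxed optimum would be about 42.4, but machines are indivisible.
router + saw + grinder: floor space 11 + 2 + 12 = 25 ≤ 28, output 17 + 4 + 18 = 39.
mill + router + saw: floor space 15 + 11 + 2 = 28 ≤ 28, output 17 + 17 + 4 = 38.
bender + saw + grinder: floor space 13 + 2 + 12 = 27 ≤ 28, output 14 + 4 + 18 = 36.
Best is router, saw, and grinder with total output 39.

39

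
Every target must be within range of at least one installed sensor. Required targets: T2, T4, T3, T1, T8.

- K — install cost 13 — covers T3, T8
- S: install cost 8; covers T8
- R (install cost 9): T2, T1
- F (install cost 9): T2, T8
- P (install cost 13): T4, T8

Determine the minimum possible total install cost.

Choose K, R, and P: together they cover T2, T4, T3, T1, T8 — every target.
Total install cost: 13 + 9 + 13 = 35.
No cover costs less than 35.

35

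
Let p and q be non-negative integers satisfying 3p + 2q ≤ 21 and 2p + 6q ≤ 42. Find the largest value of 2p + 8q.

(p,q)=(0,7): 3·0+2·7=14≤21, 2·0+6·7=42≤42, objective 56.
(p,q)=(1,6): 3·1+2·6=15≤21, 2·1+6·6=38≤42, objective 50.
The best lattice point is (0,7), giving 56.

56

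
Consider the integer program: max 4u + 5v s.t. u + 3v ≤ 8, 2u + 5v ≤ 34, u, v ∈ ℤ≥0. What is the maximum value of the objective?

(u,v)=(8,0): 1·8+3·0=8≤8, 2·8+5·0=16≤34, objective 32.
(u,v)=(7,0): 1·7+3·0=7≤8, 2·7+5·0=14≤34, objective 28.
No feasible integer point exceeds 32.

32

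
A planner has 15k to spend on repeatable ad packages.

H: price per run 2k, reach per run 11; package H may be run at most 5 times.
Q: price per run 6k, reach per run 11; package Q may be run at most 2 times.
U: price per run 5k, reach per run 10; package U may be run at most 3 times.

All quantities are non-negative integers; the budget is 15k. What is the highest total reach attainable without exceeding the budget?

65

4×H and 1×Q: price 14 ≤ 15, reach 4·11 + 1·11 = 55.
5×H and 1×U: price 15 ≤ 15, reach 5·11 + 1·10 = 65.
Best is 65.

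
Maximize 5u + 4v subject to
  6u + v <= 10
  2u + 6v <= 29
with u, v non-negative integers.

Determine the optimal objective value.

(u,v)=(1,4): 6·1+1·4=10≤10, 2·1+6·4=26≤29, objective 21.
(u,v)=(1,3): 6·1+1·3=9≤10, 2·1+6·3=20≤29, objective 17.
Maximum is 21 at (u,v)=(1,4).

21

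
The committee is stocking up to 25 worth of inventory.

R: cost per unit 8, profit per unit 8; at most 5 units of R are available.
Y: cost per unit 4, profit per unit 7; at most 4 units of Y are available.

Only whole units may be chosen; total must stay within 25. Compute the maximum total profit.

1×R and 4×Y: cost 24 ≤ 25, profit 1·8 + 4·7 = 36.
2×R and 2×Y: cost 24 ≤ 25, profit 2·8 + 2·7 = 30.
Best is 36.

36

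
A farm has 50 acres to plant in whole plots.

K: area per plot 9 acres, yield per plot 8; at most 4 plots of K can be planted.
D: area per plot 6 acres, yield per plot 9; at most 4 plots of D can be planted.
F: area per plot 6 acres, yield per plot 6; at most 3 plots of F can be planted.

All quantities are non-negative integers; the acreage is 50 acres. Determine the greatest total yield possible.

58

Take 2×K, 4×D, and 1×F: area 48 ≤ 50, yield 2·8 + 4·9 + 1·6 = 58.
D has the best ratio (9/6) and is taken to its limit of 4; remaining capacity is filled optimally with the others.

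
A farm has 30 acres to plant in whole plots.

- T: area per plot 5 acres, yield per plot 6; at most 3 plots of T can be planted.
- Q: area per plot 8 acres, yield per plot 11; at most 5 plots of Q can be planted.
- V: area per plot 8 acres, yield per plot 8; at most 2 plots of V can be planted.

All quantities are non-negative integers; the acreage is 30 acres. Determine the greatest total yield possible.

39

Take 1×T and 3×Q: area 29 ≤ 30, yield 1·6 + 3·11 = 39.
No other integer combination yields more.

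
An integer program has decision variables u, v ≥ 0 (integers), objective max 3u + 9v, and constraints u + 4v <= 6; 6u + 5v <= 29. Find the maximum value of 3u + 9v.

The continuous relaxation peaks at (4.53, 0.368) with value 16.89; rounding to a feasible lattice point costs some objective.
(u,v)=(2,1): 1·2+4·1=6≤6, 6·2+5·1=17≤29, objective 15.
(u,v)=(4,0): 1·4+4·0=4≤6, 6·4+5·0=24≤29, objective 12.
(u,v)=(1,1): 1·1+4·1=5≤6, 6·1+5·1=11≤29, objective 12.
(u,v)=(3,0): 1·3+4·0=3≤6, 6·3+5·0=18≤29, objective 9.
The best lattice point is (2,1), giving 15.

15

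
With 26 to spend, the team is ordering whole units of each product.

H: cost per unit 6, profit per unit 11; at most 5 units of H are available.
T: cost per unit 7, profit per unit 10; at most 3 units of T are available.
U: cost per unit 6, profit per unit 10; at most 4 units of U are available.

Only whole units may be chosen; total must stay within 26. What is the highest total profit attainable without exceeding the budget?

H has the best ratio (11/6); taking only H gives at most 4×11 = 44 (stopped by the cost limit).
Optimal: 4×H: cost 24 ≤ 26, profit 4·11 = 44.

44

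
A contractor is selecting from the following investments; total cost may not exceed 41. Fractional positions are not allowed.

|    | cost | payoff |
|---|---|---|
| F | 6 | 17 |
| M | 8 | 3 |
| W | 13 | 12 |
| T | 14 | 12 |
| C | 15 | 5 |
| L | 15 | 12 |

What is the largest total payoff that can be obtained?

44

This is an integer program with binary decision variables.
F + W + T: cost 6 + 13 + 14 = 33 ≤ 41, payoff 17 + 12 + 12 = 41.
F + W + L: cost 6 + 13 + 15 = 34 ≤ 41, payoff 17 + 12 + 12 = 41.
F + M + W + T: cost 6 + 8 + 13 + 14 = 41 ≤ 41, payoff 17 + 3 + 12 + 12 = 44.
Best is F, M, W, and T with total payoff 44.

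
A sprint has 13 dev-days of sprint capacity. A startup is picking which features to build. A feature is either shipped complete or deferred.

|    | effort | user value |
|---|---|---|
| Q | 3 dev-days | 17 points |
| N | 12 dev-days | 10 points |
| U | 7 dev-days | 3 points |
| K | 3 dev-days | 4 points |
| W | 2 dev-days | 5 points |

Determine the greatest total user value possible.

Allowing fractional choices, the relaxed optimum would be about 30.2, but features are indivisible.
Q + U + W: effort 3 + 7 + 2 = 12 ≤ 13, user value 17 + 3 + 5 = 25.
Q + U + K: effort 3 + 7 + 3 = 13 ≤ 13, user value 17 + 3 + 4 = 24.
Q + K + W: effort 3 + 3 + 2 = 8 ≤ 13, user value 17 + 4 + 5 = 26.
Best is Q, K, and W with total user value 26.

26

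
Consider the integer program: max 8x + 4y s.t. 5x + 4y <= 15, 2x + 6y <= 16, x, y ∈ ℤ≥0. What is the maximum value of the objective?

(x,y)=(3,0): 5·3+4·0=15≤15, 2·3+6·0=6≤16, objective 24.
(x,y)=(2,1): 5·2+4·1=14≤15, 2·2+6·1=10≤16, objective 20.
(x,y)=(2,0): 5·2+4·0=10≤15, 2·2+6·0=4≤16, objective 16.
No feasible integer point exceeds 24.

24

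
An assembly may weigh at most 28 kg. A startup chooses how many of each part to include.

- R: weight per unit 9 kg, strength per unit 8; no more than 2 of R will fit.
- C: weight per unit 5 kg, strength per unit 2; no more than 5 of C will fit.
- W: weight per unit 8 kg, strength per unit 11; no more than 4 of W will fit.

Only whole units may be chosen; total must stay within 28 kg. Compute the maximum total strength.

33

W has the best ratio (11/8); taking only W gives at most 3×11 = 33 (stopped by the weight limit).
Optimal: 3×W: weight 24 ≤ 28, strength 3·11 = 33.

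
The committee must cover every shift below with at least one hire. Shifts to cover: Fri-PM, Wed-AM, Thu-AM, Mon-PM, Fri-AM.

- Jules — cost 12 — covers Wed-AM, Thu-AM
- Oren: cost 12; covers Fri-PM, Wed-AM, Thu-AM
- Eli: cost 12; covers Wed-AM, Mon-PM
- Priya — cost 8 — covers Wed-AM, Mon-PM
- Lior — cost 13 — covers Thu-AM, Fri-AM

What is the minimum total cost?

33

This is an integer covering problem.
Choose Oren, Priya, and Lior: together they cover Fri-PM, Wed-AM, Thu-AM, Mon-PM, Fri-AM — every shift.
Total cost: 12 + 8 + 13 = 33.
No cover costs less than 33.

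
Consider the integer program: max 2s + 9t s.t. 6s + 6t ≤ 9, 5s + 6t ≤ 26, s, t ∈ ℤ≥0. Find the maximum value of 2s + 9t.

The continuous relaxation peaks at (0, 1.5) with value 13.50; rounding to a feasible lattice point costs some objective.
(s,t)=(0,1) is feasible, giving 9.
(s,t)=(1,0) is feasible, giving 2.
(s,t)=(0,0) is feasible, giving 0.
No feasible integer point exceeds 9.

9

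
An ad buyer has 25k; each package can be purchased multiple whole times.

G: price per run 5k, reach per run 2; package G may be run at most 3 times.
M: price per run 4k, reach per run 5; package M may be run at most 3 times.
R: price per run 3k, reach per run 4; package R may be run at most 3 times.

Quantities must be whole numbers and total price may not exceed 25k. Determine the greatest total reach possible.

27

R has the best ratio (4/3); taking only R gives at most 3×4 = 12 (stopped by the supply cap of 3).
Mixing does better — 3×M and 3×R: price 21 ≤ 25, reach 3·5 + 3·4 = 27.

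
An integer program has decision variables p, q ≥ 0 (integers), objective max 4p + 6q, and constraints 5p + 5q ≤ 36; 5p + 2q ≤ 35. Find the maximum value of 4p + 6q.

42

Relaxing integrality, the LP optimum is 43.20 at (p,q) = (0, 7.2), which is not an integer point.
(p,q)=(0,7): 5·0+5·7=35≤36, 5·0+2·7=14≤35, objective 42.
(p,q)=(1,6): 5·1+5·6=35≤36, 5·1+2·6=17≤35, objective 40.
Maximum is 42 at (p,q)=(0,7).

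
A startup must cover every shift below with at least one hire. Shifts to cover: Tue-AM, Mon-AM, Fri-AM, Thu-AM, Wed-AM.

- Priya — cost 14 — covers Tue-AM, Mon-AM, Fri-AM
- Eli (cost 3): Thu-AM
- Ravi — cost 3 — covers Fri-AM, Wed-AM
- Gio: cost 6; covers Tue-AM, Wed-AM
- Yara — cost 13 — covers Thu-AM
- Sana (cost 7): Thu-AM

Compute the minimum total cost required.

The greedy cost-per-new-shift heuristic would pick Ravi, Eli, Gio, and Priya for 26, but a cheaper cover exists.
Choose Priya, Eli, and Ravi: together they cover Tue-AM, Mon-AM, Fri-AM, Thu-AM, Wed-AM — every shift.
Total cost: 14 + 3 + 3 = 20.
No cover costs less than 20.

20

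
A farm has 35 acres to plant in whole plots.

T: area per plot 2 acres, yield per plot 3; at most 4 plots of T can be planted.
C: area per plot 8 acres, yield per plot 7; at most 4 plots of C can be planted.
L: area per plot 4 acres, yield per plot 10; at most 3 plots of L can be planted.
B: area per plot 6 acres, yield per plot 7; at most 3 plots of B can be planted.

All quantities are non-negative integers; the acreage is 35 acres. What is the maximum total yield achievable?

57

2×T, 3×L, and 3×B: area 34 ≤ 35, yield 2·3 + 3·10 + 3·7 = 57.
4×T, 3×L, and 2×B: area 32 ≤ 35, yield 4·3 + 3·10 + 2·7 = 56.
Best is 57.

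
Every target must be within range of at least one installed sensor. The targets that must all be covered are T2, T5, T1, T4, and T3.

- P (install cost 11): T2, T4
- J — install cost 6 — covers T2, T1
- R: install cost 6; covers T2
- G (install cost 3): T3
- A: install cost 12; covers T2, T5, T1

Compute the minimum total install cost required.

26

This is an integer covering problem.
The greedy cost-per-new-target heuristic would pick J, G, P, and A for 32, but a cheaper cover exists.
Choose P, G, and A: together they cover T2, T5, T1, T4, T3 — every target.
Total install cost: 11 + 3 + 12 = 26.
No cover costs less than 26.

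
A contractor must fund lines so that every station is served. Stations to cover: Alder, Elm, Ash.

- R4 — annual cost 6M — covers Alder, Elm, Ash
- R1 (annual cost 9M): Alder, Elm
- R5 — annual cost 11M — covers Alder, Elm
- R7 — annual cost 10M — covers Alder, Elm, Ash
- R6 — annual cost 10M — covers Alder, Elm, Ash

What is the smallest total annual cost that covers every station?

6

R4 alone covers Alder, Elm, Ash — every station.
Total annual cost: 6.
No cover costs less than 6.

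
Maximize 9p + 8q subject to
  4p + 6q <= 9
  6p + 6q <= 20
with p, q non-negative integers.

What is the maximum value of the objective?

The continuous relaxation peaks at (2.25, 0) with value 20.25; rounding to a feasible lattice point costs some objective.
(p,q)=(2,0): 4·2+6·0=8≤9, 6·2+6·0=12≤20, objective 18.
(p,q)=(1,0): 4·1+6·0=4≤9, 6·1+6·0=6≤20, objective 9.
Maximum is 18 at (p,q)=(2,0).

18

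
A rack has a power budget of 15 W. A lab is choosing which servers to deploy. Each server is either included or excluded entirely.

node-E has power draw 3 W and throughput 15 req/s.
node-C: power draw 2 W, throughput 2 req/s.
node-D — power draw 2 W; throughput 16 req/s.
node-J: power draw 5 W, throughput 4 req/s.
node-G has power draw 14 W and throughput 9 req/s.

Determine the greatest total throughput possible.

37

Take node-E, node-C, node-D, and node-J: power draw 3 + 2 + 2 + 5 = 12 ≤ 15, throughput 15 + 2 + 16 + 4 = 37.
No other feasible combination does better.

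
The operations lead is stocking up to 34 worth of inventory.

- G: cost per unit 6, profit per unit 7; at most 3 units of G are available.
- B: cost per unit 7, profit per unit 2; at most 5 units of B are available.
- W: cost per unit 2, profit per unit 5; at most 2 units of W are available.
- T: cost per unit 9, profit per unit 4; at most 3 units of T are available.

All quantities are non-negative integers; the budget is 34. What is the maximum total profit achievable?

Take 3×G, 2×W, and 1×T: cost 31 ≤ 34, profit 3·7 + 2·5 + 1·4 = 35.
W has the best ratio (5/2) and is taken to its limit of 2; remaining capacity is filled optimally with the others.

35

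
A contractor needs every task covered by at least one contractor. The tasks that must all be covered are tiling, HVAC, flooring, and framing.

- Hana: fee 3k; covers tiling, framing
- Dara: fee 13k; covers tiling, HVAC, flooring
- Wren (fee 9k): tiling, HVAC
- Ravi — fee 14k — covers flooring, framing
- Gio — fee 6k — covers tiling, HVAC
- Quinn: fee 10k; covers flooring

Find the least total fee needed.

16

Choose Hana and Dara: together they cover tiling, HVAC, flooring, framing — every task.
Total fee: 3 + 13 = 16.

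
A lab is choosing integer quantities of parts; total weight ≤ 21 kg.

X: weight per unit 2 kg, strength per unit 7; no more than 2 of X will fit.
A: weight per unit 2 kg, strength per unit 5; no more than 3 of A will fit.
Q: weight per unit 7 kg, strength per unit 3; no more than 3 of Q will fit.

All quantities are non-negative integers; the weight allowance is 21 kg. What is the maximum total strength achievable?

32

This is a bounded integer knapsack.
Take 2×X, 3×A, and 1×Q: weight 17 ≤ 21, strength 2·7 + 3·5 + 1·3 = 32.
X has the best ratio (7/2) and is taken to its limit of 2; remaining capacity is filled optimally with the others.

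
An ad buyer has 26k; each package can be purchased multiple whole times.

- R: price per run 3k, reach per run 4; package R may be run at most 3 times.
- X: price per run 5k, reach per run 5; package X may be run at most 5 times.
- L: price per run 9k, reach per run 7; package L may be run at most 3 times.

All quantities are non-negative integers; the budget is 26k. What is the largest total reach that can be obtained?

28

3×R and 3×X: price 24 ≤ 26, reach 3·4 + 3·5 = 27.
2×R and 4×X: price 26 ≤ 26, reach 2·4 + 4·5 = 28.
Best is 28.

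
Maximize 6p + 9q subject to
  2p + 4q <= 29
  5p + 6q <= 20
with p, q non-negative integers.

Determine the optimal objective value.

27

The continuous relaxation peaks at (0, 3.33) with value 30.00; rounding to a feasible lattice point costs some objective.
(p,q)=(0,3): 2·0+4·3=12≤29, 5·0+6·3=18≤20, objective 27.
(p,q)=(1,2): 2·1+4·2=10≤29, 5·1+6·2=17≤20, objective 24.
(p,q)=(0,2): 2·0+4·2=8≤29, 5·0+6·2=12≤20, objective 18.
The best lattice point is (0,3), giving 27.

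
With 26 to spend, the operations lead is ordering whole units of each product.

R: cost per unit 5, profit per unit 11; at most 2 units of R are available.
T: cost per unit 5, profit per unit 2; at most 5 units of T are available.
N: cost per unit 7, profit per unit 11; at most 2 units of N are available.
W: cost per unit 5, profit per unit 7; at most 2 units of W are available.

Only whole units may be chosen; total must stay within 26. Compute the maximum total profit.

44

Take 2×R and 2×N: cost 24 ≤ 26, profit 2·11 + 2·11 = 44.
R has the best ratio (11/5) and is taken to its limit of 2; remaining capacity is filled optimally with the others.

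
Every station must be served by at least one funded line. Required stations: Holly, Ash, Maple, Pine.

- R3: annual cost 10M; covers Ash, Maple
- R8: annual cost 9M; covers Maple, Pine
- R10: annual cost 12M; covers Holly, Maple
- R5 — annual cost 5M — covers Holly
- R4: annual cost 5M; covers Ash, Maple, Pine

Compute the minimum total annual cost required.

10

Choose R5 and R4: together they cover Holly, Ash, Maple, Pine — every station.
Total annual cost: 5 + 5 = 10.
No cover costs less than 10.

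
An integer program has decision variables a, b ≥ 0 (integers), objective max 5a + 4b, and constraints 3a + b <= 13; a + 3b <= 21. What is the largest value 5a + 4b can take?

34

(a,b)=(2,6): 3·2+1·6=12≤13, 1·2+3·6=20≤21, objective 34.
(a,b)=(2,5): 3·2+1·5=11≤13, 1·2+3·5=17≤21, objective 30.
(a,b)=(1,6): 3·1+1·6=9≤13, 1·1+3·6=19≤21, objective 29.
(a,b)=(1,5): 3·1+1·5=8≤13, 1·1+3·5=16≤21, objective 25.
Maximum is 34 at (a,b)=(2,6).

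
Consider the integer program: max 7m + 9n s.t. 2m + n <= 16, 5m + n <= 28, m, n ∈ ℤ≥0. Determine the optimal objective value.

(m,n)=(0,16): 2·0+1·16=16≤16, 5·0+1·16=16≤28, objective 144.
(m,n)=(0,15): 2·0+1·15=15≤16, 5·0+1·15=15≤28, objective 135.
Maximum is 144 at (m,n)=(0,16).

144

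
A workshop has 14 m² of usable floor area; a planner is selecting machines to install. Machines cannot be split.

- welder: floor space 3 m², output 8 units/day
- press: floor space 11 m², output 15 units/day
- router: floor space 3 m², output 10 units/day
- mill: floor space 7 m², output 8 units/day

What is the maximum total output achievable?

26

Allowing fractional choices, the relaxed optimum would be about 28.9, but machines are indivisible.
welder + router + mill: floor space 3 + 3 + 7 = 13 ≤ 14, output 8 + 10 + 8 = 26.
press + router: floor space 11 + 3 = 14 ≤ 14, output 15 + 10 = 25.
welder + press: floor space 3 + 11 = 14 ≤ 14, output 8 + 15 = 23.
Best is welder, router, and mill with total output 26.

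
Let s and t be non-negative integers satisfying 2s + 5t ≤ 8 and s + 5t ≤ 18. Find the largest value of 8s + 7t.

32

(s,t)=(4,0) is feasible, giving 32.
(s,t)=(3,0) is feasible, giving 24.
No feasible integer point exceeds 32.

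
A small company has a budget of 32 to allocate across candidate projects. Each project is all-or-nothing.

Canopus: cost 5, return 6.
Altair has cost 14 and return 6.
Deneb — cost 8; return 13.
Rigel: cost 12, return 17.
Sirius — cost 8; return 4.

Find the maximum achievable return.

36

Allowing fractional choices, the relaxed optimum would be about 39.5, but projects are indivisible.
Deneb + Rigel + Sirius: cost 8 + 12 + 8 = 28 ≤ 32, return 13 + 17 + 4 = 34.
Deneb + Rigel: cost 8 + 12 = 20 ≤ 32, return 13 + 17 = 30.
Canopus + Deneb + Rigel: cost 5 + 8 + 12 = 25 ≤ 32, return 6 + 13 + 17 = 36.
Best is Canopus, Deneb, and Rigel with total return 36.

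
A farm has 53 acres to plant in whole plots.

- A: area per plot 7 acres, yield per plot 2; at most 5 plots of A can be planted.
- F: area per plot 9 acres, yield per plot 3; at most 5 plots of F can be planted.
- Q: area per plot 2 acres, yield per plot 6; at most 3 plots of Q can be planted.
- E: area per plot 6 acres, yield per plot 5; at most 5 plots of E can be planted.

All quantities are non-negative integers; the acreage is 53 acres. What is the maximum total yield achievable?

48

Q has the best ratio (6/2); taking only Q gives at most 3×6 = 18 (stopped by the supply cap of 3).
Mixing does better — 1×A, 1×F, 3×Q, and 5×E: area 52 ≤ 53, yield 1·2 + 1·3 + 3·6 + 5·5 = 48.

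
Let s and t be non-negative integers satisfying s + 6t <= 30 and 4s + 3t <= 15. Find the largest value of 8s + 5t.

29

(s,t)=(3,1): 1·3+6·1=9≤30, 4·3+3·1=15≤15, objective 29.
(s,t)=(2,2): 1·2+6·2=14≤30, 4·2+3·2=14≤15, objective 26.
(s,t)=(3,0): 1·3+6·0=3≤30, 4·3+3·0=12≤15, objective 24.
(s,t)=(2,1): 1·2+6·1=8≤30, 4·2+3·1=11≤15, objective 21.
No feasible integer point exceeds 29.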